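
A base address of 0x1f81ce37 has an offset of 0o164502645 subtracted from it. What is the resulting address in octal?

0x1f81ce37 = 0o3740347067 in octal.
Subtract column by column in base 8:
  7-5 → 2
  6-4 → 2
  0-6 → 2 (borrow)
  7-2-1 → 4
  4-0 → 4
  3-5 → 6 (borrow)
  0-4-1 → 3 (borrow)
  4-6-1 → 5 (borrow)
  7-1-1 → 5
  3-0 → 3

0o3553644222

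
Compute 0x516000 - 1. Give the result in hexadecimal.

0x515FFF

The trailing 3 digits are 0, so subtracting 1 borrows through: they become F and the next digit up decrements.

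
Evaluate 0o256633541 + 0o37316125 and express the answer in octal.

0o316151666

Add column by column in base 8, right to left:
  1+5 = 6
  4+2 = 6
  5+1 = 6
  3+6 = 1 carry 1
  3+1+1 = 5
  6+3 = 1 carry 1
  6+7+1 = 6 carry 1
  5+3+1 = 1 carry 1
  2+0+1 = 3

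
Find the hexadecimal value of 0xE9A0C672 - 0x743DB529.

0x75631149

Subtract column by column in base 16:
  2-9 → 9 (borrow)
  7-2-1 → 4
  6-5 → 1
  C-B → 1
  0-D → 3 (borrow)
  A-3-1 → 6
  9-4 → 5
  E-7 → 7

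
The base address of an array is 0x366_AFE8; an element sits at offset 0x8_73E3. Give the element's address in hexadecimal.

0x36F23CB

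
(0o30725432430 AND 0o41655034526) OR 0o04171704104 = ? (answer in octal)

0o30725432430 AND 0o41655034526 = 0o00605030420.
Then OR with 0o04171704104.

0o4775734524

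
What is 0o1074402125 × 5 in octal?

0o5456412651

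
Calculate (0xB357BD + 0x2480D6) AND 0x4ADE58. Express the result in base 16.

0x42D810

Add column by column in base 16, right to left:
  D+6 = 3 carry 1
  B+D+1 = 9 carry 1
  7+0+1 = 8
  5+8 = D
  3+4 = 7
  B+2 = D
Sum = 0xD7D893; now AND with 0x4ADE58:
  D&4=4, 7&A=2, D&D=D, 8&E=8, 9&5=1, 3&8=0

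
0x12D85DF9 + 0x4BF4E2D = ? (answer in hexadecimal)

Add column by column in base 16, right to left:
  9+D = 6 carry 1
  F+2+1 = 2 carry 1
  D+E+1 = C carry 1
  5+4+1 = A
  8+F = 7 carry 1
  D+B+1 = 9 carry 1
  2+4+1 = 7
  1+0 = 1

0x1797AC26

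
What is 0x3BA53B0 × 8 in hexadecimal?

0x1DD29D80

Multiply each base-16 digit by 8, carrying:
  0×8 = 0 → write 0
  B×8 = 88 → write 8 carry 5
  3×8+5 = 29 → write D carry 1
  5×8+1 = 41 → write 9 carry 2
  A×8+2 = 82 → write 2 carry 5
  B×8+5 = 93 → write D carry 5
  3×8+5 = 29 → write D carry 1
  remaining carry: 1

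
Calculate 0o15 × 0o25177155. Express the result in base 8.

Multiply each base-8 digit by 13, carrying:
  5×13 = 65 → write 1 carry 8
  5×13+8 = 73 → write 1 carry 9
  1×13+9 = 22 → write 6 carry 2
  7×13+2 = 93 → write 5 carry 11
  7×13+11 = 102 → write 6 carry 12
  1×13+12 = 25 → write 1 carry 3
  5×13+3 = 68 → write 4 carry 8
  2×13+8 = 34 → write 2 carry 4
  remaining carry: 4

0o424165611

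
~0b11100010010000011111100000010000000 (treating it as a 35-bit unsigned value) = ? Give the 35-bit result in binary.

0b00011101101111100000011111101111111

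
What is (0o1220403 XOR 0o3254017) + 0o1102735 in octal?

First 0o1220403 XOR 0o3254017 = 0o2074414.
Add column by column in base 8, right to left:
  4+5 = 1 carry 1
  1+3+1 = 5
  4+7 = 3 carry 1
  4+2+1 = 7
  7+0 = 7
  0+1 = 1
  2+1 = 3

0o3177351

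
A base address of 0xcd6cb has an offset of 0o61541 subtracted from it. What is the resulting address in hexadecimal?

0xc736a

0o61541 = 0x6361 in hexadecimal.
Subtract column by column in base 16:
  b-1 → a
  c-6 → 6
  6-3 → 3
  d-6 → 7
  c-0 → c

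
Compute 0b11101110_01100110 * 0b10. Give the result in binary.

Multiply each base-2 digit by 2, carrying:
  0×2 = 0 → write 0
  1×2 = 2 → write 0 carry 1
  1×2+1 = 3 → write 1 carry 1
  0×2+1 = 1 → write 1
  0×2 = 0 → write 0
  1×2 = 2 → write 0 carry 1
  1×2+1 = 3 → write 1 carry 1
  0×2+1 = 1 → write 1
  0×2 = 0 → write 0
  1×2 = 2 → write 0 carry 1
  1×2+1 = 3 → write 1 carry 1
  1×2+1 = 3 → write 1 carry 1
  0×2+1 = 1 → write 1
  1×2 = 2 → write 0 carry 1
  1×2+1 = 3 → write 1 carry 1
  1×2+1 = 3 → write 1 carry 1
  remaining carry: 1

0b11101110011001100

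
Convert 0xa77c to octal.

Expand each hex digit to 4 bits: a=1010 7=0111 7=0111 c=1100.
Group the bits in threes: 001 010 011 101 111 100 → 123574.

0o123574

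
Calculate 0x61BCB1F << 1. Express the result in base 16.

0xC37963E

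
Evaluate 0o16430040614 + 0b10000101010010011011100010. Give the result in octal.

0o16635264156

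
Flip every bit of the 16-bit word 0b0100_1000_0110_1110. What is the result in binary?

Invert each bit: 0100100001101110 → 1011011110010001.

0b1011011110010001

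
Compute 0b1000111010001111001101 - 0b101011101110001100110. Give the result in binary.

Subtract column by column in base 2:
  1-0 → 1
  0-1 → 1 (borrow)
  1-1-1 → 1 (borrow)
  1-0-1 → 0
  0-0 → 0
  0-1 → 1 (borrow)
  1-1-1 → 1 (borrow)
  1-0-1 → 0
  1-0 → 1
  1-0 → 1
  0-1 → 1 (borrow)
  0-1-1 → 0 (borrow)
  0-1-1 → 0 (borrow)
  1-0-1 → 0
  0-1 → 1 (borrow)
  1-1-1 → 1 (borrow)
  1-1-1 → 1 (borrow)
  1-0-1 → 0
  0-1 → 1 (borrow)
  0-0-1 → 1 (borrow)
  0-1-1 → 0 (borrow)
  1-0-1 → 0

0b11011100011101100111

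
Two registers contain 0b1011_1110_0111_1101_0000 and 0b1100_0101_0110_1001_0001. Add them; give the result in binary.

0b110000011111001100001

Add column by column in base 2, right to left:
  0+1 = 1
  0+0 = 0
  0+0 = 0
  0+0 = 0
  1+1 = 0 carry 1
  0+0+1 = 1
  1+0 = 1
  1+1 = 0 carry 1
  1+0+1 = 0 carry 1
  1+1+1 = 1 carry 1
  1+1+1 = 1 carry 1
  0+0+1 = 1
  0+1 = 1
  1+0 = 1
  1+1 = 0 carry 1
  1+0+1 = 0 carry 1
  1+0+1 = 0 carry 1
  1+0+1 = 0 carry 1
  0+1+1 = 0 carry 1
  1+1+1 = 1 carry 1
  final carry 1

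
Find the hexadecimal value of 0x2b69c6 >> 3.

0x56d38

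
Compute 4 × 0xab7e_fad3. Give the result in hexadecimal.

Multiply each base-16 digit by 4, carrying:
  3×4 = 12 → write c
  d×4 = 52 → write 4 carry 3
  a×4+3 = 43 → write b carry 2
  f×4+2 = 62 → write e carry 3
  e×4+3 = 59 → write b carry 3
  7×4+3 = 31 → write f carry 1
  b×4+1 = 45 → write d carry 2
  a×4+2 = 42 → write a carry 2
  remaining carry: 2

0x2adfbeb4c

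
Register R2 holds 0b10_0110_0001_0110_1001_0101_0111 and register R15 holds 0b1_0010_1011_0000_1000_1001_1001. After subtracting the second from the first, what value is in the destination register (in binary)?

0b1001101100110000010111110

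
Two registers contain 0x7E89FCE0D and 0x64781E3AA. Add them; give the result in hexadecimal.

0xE3021B1B7

Add column by column in base 16, right to left:
  D+A = 7 carry 1
  0+A+1 = B
  E+3 = 1 carry 1
  C+E+1 = B carry 1
  F+1+1 = 1 carry 1
  9+8+1 = 2 carry 1
  8+7+1 = 0 carry 1
  E+4+1 = 3 carry 1
  7+6+1 = E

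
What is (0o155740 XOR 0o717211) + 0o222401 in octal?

First 0o155740 XOR 0o717211 = 0o642551.
Add column by column in base 8, right to left:
  1+1 = 2
  5+0 = 5
  5+4 = 1 carry 1
  2+2+1 = 5
  4+2 = 6
  6+2 = 0 carry 1
  final carry 1

0o1065152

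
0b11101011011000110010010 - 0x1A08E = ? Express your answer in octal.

0o35010404

0b11101011011000110010010 = 0o35330622 in octal.
0x1A08E = 0o320216 in octal.
Subtract column by column in base 8:
  2-6 → 4 (borrow)
  2-1-1 → 0
  6-2 → 4
  0-0 → 0
  3-2 → 1
  3-3 → 0
  5-0 → 5
  3-0 → 3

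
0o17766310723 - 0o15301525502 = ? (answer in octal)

0o2464563221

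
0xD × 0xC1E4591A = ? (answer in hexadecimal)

0x9D8988652

Multiply each base-16 digit by 13, carrying:
  A×13 = 130 → write 2 carry 8
  1×13+8 = 21 → write 5 carry 1
  9×13+1 = 118 → write 6 carry 7
  5×13+7 = 72 → write 8 carry 4
  4×13+4 = 56 → write 8 carry 3
  E×13+3 = 185 → write 9 carry 11
  1×13+11 = 24 → write 8 carry 1
  C×13+1 = 157 → write D carry 9
  remaining carry: 9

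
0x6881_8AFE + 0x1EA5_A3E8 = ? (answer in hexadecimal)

0x87272EE6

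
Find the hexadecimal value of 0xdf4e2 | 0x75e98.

OR each hex digit independently (no carries):
  d|7=f, f|5=f, 4|e=e, e|9=f, 2|8=a

0xffefa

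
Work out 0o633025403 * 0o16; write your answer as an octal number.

Multiply each base-8 digit by 14, carrying:
  3×14 = 42 → write 2 carry 5
  0×14+5 = 5 → write 5
  4×14 = 56 → write 0 carry 7
  5×14+7 = 77 → write 5 carry 9
  2×14+9 = 37 → write 5 carry 4
  0×14+4 = 4 → write 4
  3×14 = 42 → write 2 carry 5
  3×14+5 = 47 → write 7 carry 5
  6×14+5 = 89 → write 1 carry 11
  remaining carry: 13

0o13172455052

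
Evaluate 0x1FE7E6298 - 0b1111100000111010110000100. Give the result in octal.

0o77443366424

0x1FE7E6298 = 0o77637461230 in octal.
0b1111100000111010110000100 = 0o174072604 in octal.
Subtract column by column in base 8:
  0-4 → 4 (borrow)
  3-0-1 → 2
  2-6 → 4 (borrow)
  1-2-1 → 6 (borrow)
  6-7-1 → 6 (borrow)
  4-0-1 → 3
  7-4 → 3
  3-7 → 4 (borrow)
  6-1-1 → 4
  7-0 → 7
  7-0 → 7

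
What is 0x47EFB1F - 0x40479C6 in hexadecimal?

Subtract column by column in base 16:
  F-6 → 9
  1-C → 5 (borrow)
  B-9-1 → 1
  F-7 → 8
  E-4 → A
  7-0 → 7
  4-4 → 0

0x7A8159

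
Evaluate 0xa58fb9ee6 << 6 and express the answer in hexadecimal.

0x2963ee7b980

6 bits is not a whole number of base-16 digits; in binary: 101001011000111110111001111011100110 << 6 = 101001011000111110111001111011100110000000.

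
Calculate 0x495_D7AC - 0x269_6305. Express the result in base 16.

0x22C74A7

Subtract column by column in base 16:
  C-5 → 7
  A-0 → A
  7-3 → 4
  D-6 → 7
  5-9 → C (borrow)
  9-6-1 → 2
  4-2 → 2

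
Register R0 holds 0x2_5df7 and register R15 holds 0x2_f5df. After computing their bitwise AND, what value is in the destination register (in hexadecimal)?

AND each hex digit independently (no carries):
  2&2=2, 5&f=5, d&5=5, f&d=d, 7&f=7

0x255d7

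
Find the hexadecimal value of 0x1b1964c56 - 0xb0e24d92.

0x100b3fec4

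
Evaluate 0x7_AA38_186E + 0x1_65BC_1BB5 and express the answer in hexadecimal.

0x90FF43423

Add column by column in base 16, right to left:
  E+5 = 3 carry 1
  6+B+1 = 2 carry 1
  8+B+1 = 4 carry 1
  1+1+1 = 3
  8+C = 4 carry 1
  3+B+1 = F
  A+5 = F
  A+6 = 0 carry 1
  7+1+1 = 9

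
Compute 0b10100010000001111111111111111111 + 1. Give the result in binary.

0b10100010000010000000000000000000

The trailing 19 digits are 1 (max in base 2), so adding 1 cascades: they roll to 0 and the next digit up increments.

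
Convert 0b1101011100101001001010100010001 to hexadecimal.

Group the bits into nibbles: 0110 1011 1001 0100 1001 0101 0001 0001 → 6B949511.

0x6B949511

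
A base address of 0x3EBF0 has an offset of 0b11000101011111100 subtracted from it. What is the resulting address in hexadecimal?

0x260F4

0b11000101011111100 = 0x18AFC in hexadecimal.
Subtract column by column in base 16:
  0-C → 4 (borrow)
  F-F-1 → F (borrow)
  B-A-1 → 0
  E-8 → 6
  3-1 → 2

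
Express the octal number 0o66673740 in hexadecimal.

0xDB77E0

Each octal digit is 3 bits: 6=110 6=110 6=110 7=111 3=011 7=111 4=100 0=000.
Group the bits into nibbles: 1101 1011 0111 0111 1110 0000 → DB77E0.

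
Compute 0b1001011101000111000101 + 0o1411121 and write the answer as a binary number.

0b1010111110010000010110

0o1411121 = 0b1100001001001010001 in binary.
Add column by column in base 2, right to left:
  1+1 = 0 carry 1
  0+0+1 = 1
  1+0 = 1
  0+0 = 0
  0+1 = 1
  0+0 = 0
  1+1 = 0 carry 1
  1+0+1 = 0 carry 1
  1+0+1 = 0 carry 1
  0+1+1 = 0 carry 1
  0+0+1 = 1
  0+0 = 0
  1+1 = 0 carry 1
  0+0+1 = 1
  1+0 = 1
  1+0 = 1
  1+0 = 1
  0+1 = 1
  1+1 = 0 carry 1
  0+0+1 = 1
  0+0 = 0
  1+0 = 1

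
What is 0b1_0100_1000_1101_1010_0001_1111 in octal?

0o122155037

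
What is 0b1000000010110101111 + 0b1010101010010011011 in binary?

Add column by column in base 2, right to left:
  1+1 = 0 carry 1
  1+1+1 = 1 carry 1
  1+0+1 = 0 carry 1
  1+1+1 = 1 carry 1
  0+1+1 = 0 carry 1
  1+0+1 = 0 carry 1
  0+0+1 = 1
  1+1 = 0 carry 1
  1+0+1 = 0 carry 1
  0+0+1 = 1
  1+1 = 0 carry 1
  0+0+1 = 1
  0+1 = 1
  0+0 = 0
  0+1 = 1
  0+0 = 0
  0+1 = 1
  0+0 = 0
  1+1 = 0 carry 1
  final carry 1

0b10010101101001001010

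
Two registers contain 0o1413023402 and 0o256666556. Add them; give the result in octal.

Add column by column in base 8, right to left:
  2+6 = 0 carry 1
  0+5+1 = 6
  4+5 = 1 carry 1
  3+6+1 = 2 carry 1
  2+6+1 = 1 carry 1
  0+6+1 = 7
  3+6 = 1 carry 1
  1+5+1 = 7
  4+2 = 6
  1+0 = 1

0o1671712160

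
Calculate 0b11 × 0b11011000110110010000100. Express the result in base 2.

0b1010001010100010110001100

Multiply each base-2 digit by 3, carrying:
  0×3 = 0 → write 0
  0×3 = 0 → write 0
  1×3 = 3 → write 1 carry 1
  0×3+1 = 1 → write 1
  0×3 = 0 → write 0
  0×3 = 0 → write 0
  0×3 = 0 → write 0
  1×3 = 3 → write 1 carry 1
  0×3+1 = 1 → write 1
  0×3 = 0 → write 0
  1×3 = 3 → write 1 carry 1
  1×3+1 = 4 → write 0 carry 2
  0×3+2 = 2 → write 0 carry 1
  1×3+1 = 4 → write 0 carry 2
  1×3+2 = 5 → write 1 carry 2
  0×3+2 = 2 → write 0 carry 1
  0×3+1 = 1 → write 1
  0×3 = 0 → write 0
  1×3 = 3 → write 1 carry 1
  1×3+1 = 4 → write 0 carry 2
  0×3+2 = 2 → write 0 carry 1
  1×3+1 = 4 → write 0 carry 2
  1×3+2 = 5 → write 1 carry 2
  remaining carry: 10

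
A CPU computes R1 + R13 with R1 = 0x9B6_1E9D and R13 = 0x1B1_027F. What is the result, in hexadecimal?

Add column by column in base 16, right to left:
  D+F = C carry 1
  9+7+1 = 1 carry 1
  E+2+1 = 1 carry 1
  1+0+1 = 2
  6+1 = 7
  B+B = 6 carry 1
  9+1+1 = B

0xB67211C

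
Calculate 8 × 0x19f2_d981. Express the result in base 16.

Multiply each base-16 digit by 8, carrying:
  1×8 = 8 → write 8
  8×8 = 64 → write 0 carry 4
  9×8+4 = 76 → write c carry 4
  d×8+4 = 108 → write c carry 6
  2×8+6 = 22 → write 6 carry 1
  f×8+1 = 121 → write 9 carry 7
  9×8+7 = 79 → write f carry 4
  1×8+4 = 12 → write c

0xcf96cc08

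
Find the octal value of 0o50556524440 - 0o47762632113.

Subtract column by column in base 8:
  0-3 → 5 (borrow)
  4-1-1 → 2
  4-1 → 3
  4-2 → 2
  2-3 → 7 (borrow)
  5-6-1 → 6 (borrow)
  6-2-1 → 3
  5-6 → 7 (borrow)
  5-7-1 → 5 (borrow)
  0-7-1 → 0 (borrow)
  5-4-1 → 0

0o573672325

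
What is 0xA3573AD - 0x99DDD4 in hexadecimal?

0x99B95D9

Subtract column by column in base 16:
  D-4 → 9
  A-D → D (borrow)
  3-D-1 → 5 (borrow)
  7-D-1 → 9 (borrow)
  5-9-1 → B (borrow)
  3-9-1 → 9 (borrow)
  A-0-1 → 9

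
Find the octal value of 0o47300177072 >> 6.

Shifting right by 6 bits = 2 oct digits: drop the last 2.

0o473001770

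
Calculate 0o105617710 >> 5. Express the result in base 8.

0o2134376

5 bits is not a whole number of base-8 digits; in binary: 1000101110001111111001000 >> 5 = 10001011100011111110.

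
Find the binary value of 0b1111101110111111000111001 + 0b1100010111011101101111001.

0b11100000110011100110110010

Add column by column in base 2, right to left:
  1+1 = 0 carry 1
  0+0+1 = 1
  0+0 = 0
  1+1 = 0 carry 1
  1+1+1 = 1 carry 1
  1+1+1 = 1 carry 1
  0+1+1 = 0 carry 1
  0+0+1 = 1
  0+1 = 1
  1+1 = 0 carry 1
  1+0+1 = 0 carry 1
  1+1+1 = 1 carry 1
  1+1+1 = 1 carry 1
  1+1+1 = 1 carry 1
  1+0+1 = 0 carry 1
  0+1+1 = 0 carry 1
  1+1+1 = 1 carry 1
  1+1+1 = 1 carry 1
  1+0+1 = 0 carry 1
  0+1+1 = 0 carry 1
  1+0+1 = 0 carry 1
  1+0+1 = 0 carry 1
  1+0+1 = 0 carry 1
  1+1+1 = 1 carry 1
  1+1+1 = 1 carry 1
  final carry 1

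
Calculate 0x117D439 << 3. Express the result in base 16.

3 bits is not a whole number of base-16 digits; in binary: 1000101111101010000111001 << 3 = 1000101111101010000111001000.

0x8BEA1C8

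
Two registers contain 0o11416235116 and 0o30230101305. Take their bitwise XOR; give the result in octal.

XOR each oct digit independently (no carries):
  1^3=2, 1^0=1, 4^2=6, 1^3=2, 6^0=6, 2^1=3, 3^0=3, 5^1=4, 1^3=2, 1^0=1, 6^5=3

0o21626334213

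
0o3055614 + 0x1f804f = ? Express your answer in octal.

0o12755733

0x1f804f = 0o7700117 in octal.
Add column by column in base 8, right to left:
  4+7 = 3 carry 1
  1+1+1 = 3
  6+1 = 7
  5+0 = 5
  5+0 = 5
  0+7 = 7
  3+7 = 2 carry 1
  final carry 1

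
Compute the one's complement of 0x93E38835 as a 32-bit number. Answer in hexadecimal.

Each hex digit d becomes F−d:
  9→6, 3→C, E→1, 3→C, 8→7, 8→7, 3→C, 5→A

0x6C1C77CA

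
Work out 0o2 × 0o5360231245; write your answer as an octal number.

Multiply each base-8 digit by 2, carrying:
  5×2 = 10 → write 2 carry 1
  4×2+1 = 9 → write 1 carry 1
  2×2+1 = 5 → write 5
  1×2 = 2 → write 2
  3×2 = 6 → write 6
  2×2 = 4 → write 4
  0×2 = 0 → write 0
  6×2 = 12 → write 4 carry 1
  3×2+1 = 7 → write 7
  5×2 = 10 → write 2 carry 1
  remaining carry: 1

0o12740462512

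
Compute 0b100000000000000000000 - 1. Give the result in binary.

0b11111111111111111111

The trailing 20 digits are 0, so subtracting 1 borrows through: they become 1 and the next digit up decrements.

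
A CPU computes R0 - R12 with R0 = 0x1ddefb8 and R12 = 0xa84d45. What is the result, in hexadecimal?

Subtract column by column in base 16:
  8-5 → 3
  b-4 → 7
  f-d → 2
  e-4 → a
  d-8 → 5
  d-a → 3
  1-0 → 1

0x135a273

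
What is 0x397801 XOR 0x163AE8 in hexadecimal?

0x2F42E9

XOR each hex digit independently (no carries):
  3^1=2, 9^6=F, 7^3=4, 8^A=2, 0^E=E, 1^8=9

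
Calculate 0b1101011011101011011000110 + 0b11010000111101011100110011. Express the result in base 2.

0b100111100011010110111111001

Add column by column in base 2, right to left:
  0+1 = 1
  1+1 = 0 carry 1
  1+0+1 = 0 carry 1
  0+0+1 = 1
  0+1 = 1
  0+1 = 1
  1+0 = 1
  1+0 = 1
  0+1 = 1
  1+1 = 0 carry 1
  1+1+1 = 1 carry 1
  0+0+1 = 1
  1+1 = 0 carry 1
  0+0+1 = 1
  1+1 = 0 carry 1
  1+1+1 = 1 carry 1
  1+1+1 = 1 carry 1
  0+1+1 = 0 carry 1
  1+0+1 = 0 carry 1
  1+0+1 = 0 carry 1
  0+0+1 = 1
  1+0 = 1
  0+1 = 1
  1+0 = 1
  1+1 = 0 carry 1
  0+1+1 = 0 carry 1
  final carry 1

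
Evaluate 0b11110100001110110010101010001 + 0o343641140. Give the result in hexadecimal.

0x2216A7B1

0b11110100001110110010101010001 = 0x1E876551 in hexadecimal.
0o343641140 = 0x38F4260 in hexadecimal.
Add column by column in base 16, right to left:
  1+0 = 1
  5+6 = B
  5+2 = 7
  6+4 = A
  7+F = 6 carry 1
  8+8+1 = 1 carry 1
  E+3+1 = 2 carry 1
  1+0+1 = 2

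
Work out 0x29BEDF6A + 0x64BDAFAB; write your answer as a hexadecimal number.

0x8E7C8F15

Add column by column in base 16, right to left:
  A+B = 5 carry 1
  6+A+1 = 1 carry 1
  F+F+1 = F carry 1
  D+A+1 = 8 carry 1
  E+D+1 = C carry 1
  B+B+1 = 7 carry 1
  9+4+1 = E
  2+6 = 8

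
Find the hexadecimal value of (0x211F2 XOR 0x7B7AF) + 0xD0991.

First 0x211F2 XOR 0x7B7AF = 0x5A65D.
Add column by column in base 16, right to left:
  D+1 = E
  5+9 = E
  6+9 = F
  A+0 = A
  5+D = 2 carry 1
  final carry 1

0x12AFEE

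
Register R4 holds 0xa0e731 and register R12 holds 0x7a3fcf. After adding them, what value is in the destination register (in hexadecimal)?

Add column by column in base 16, right to left:
  1+f = 0 carry 1
  3+c+1 = 0 carry 1
  7+f+1 = 7 carry 1
  e+3+1 = 2 carry 1
  0+a+1 = b
  a+7 = 1 carry 1
  final carry 1

0x11b2700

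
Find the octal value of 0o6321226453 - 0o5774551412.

Subtract column by column in base 8:
  3-2 → 1
  5-1 → 4
  4-4 → 0
  6-1 → 5
  2-5 → 5 (borrow)
  2-5-1 → 4 (borrow)
  1-4-1 → 4 (borrow)
  2-7-1 → 2 (borrow)
  3-7-1 → 3 (borrow)
  6-5-1 → 0

0o324455041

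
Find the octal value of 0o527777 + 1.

0o530000

The trailing 4 digits are 7 (max in base 8), so adding 1 cascades: they roll to 0 and the next digit up increments.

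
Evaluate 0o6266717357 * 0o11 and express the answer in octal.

0o71156113147

Multiply each base-8 digit by 9, carrying:
  7×9 = 63 → write 7 carry 7
  5×9+7 = 52 → write 4 carry 6
  3×9+6 = 33 → write 1 carry 4
  7×9+4 = 67 → write 3 carry 8
  1×9+8 = 17 → write 1 carry 2
  7×9+2 = 65 → write 1 carry 8
  6×9+8 = 62 → write 6 carry 7
  6×9+7 = 61 → write 5 carry 7
  2×9+7 = 25 → write 1 carry 3
  6×9+3 = 57 → write 1 carry 7
  remaining carry: 7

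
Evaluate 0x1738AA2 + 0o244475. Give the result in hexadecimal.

0o244475 = 0x1493D in hexadecimal.
Add column by column in base 16, right to left:
  2+D = F
  A+3 = D
  A+9 = 3 carry 1
  8+4+1 = D
  3+1 = 4
  7+0 = 7
  1+0 = 1

0x174D3DF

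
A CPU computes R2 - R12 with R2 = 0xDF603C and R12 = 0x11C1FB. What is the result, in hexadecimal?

0xCD9E41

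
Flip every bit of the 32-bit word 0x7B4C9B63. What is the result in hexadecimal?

0x84B3649C

Each hex digit d becomes F−d:
  7→8, B→4, 4→B, C→3, 9→6, B→4, 6→9, 3→C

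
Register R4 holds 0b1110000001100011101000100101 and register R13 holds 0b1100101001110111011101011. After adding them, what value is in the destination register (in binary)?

0b1111100110110010100100010000

Add column by column in base 2, right to left:
  1+1 = 0 carry 1
  0+1+1 = 0 carry 1
  1+0+1 = 0 carry 1
  0+1+1 = 0 carry 1
  0+0+1 = 1
  1+1 = 0 carry 1
  0+1+1 = 0 carry 1
  0+1+1 = 0 carry 1
  0+0+1 = 1
  1+1 = 0 carry 1
  0+1+1 = 0 carry 1
  1+1+1 = 1 carry 1
  1+0+1 = 0 carry 1
  1+1+1 = 1 carry 1
  0+1+1 = 0 carry 1
  0+1+1 = 0 carry 1
  0+0+1 = 1
  1+0 = 1
  1+1 = 0 carry 1
  0+0+1 = 1
  0+1 = 1
  0+0 = 0
  0+0 = 0
  0+1 = 1
  0+1 = 1
  1+0 = 1
  1+0 = 1
  1+0 = 1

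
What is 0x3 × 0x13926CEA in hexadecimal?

Multiply each base-16 digit by 3, carrying:
  A×3 = 30 → write E carry 1
  E×3+1 = 43 → write B carry 2
  C×3+2 = 38 → write 6 carry 2
  6×3+2 = 20 → write 4 carry 1
  2×3+1 = 7 → write 7
  9×3 = 27 → write B carry 1
  3×3+1 = 10 → write A
  1×3 = 3 → write 3

0x3AB746BE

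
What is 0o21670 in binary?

Each octal digit is 3 bits: 2=010 1=001 6=110 7=111 0=000.

0b10001110111000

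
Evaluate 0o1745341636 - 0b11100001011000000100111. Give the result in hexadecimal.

0xf251377

0o1745341636 = 0xf95c39e in hexadecimal.
0b11100001011000000100111 = 0x70b027 in hexadecimal.
Subtract column by column in base 16:
  e-7 → 7
  9-2 → 7
  3-0 → 3
  c-b → 1
  5-0 → 5
  9-7 → 2
  f-0 → f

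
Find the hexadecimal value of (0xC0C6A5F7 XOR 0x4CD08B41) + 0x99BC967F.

0x125D2C535

First 0xC0C6A5F7 XOR 0x4CD08B41 = 0x8C162EB6.
Add column by column in base 16, right to left:
  6+F = 5 carry 1
  B+7+1 = 3 carry 1
  E+6+1 = 5 carry 1
  2+9+1 = C
  6+C = 2 carry 1
  1+B+1 = D
  C+9 = 5 carry 1
  8+9+1 = 2 carry 1
  final carry 1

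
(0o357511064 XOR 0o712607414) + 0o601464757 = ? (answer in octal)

First 0o357511064 XOR 0o712607414 = 0o445316470.
Add column by column in base 8, right to left:
  0+7 = 7
  7+5 = 4 carry 1
  4+7+1 = 4 carry 1
  6+4+1 = 3 carry 1
  1+6+1 = 0 carry 1
  3+4+1 = 0 carry 1
  5+1+1 = 7
  4+0 = 4
  4+6 = 2 carry 1
  final carry 1

0o1247003447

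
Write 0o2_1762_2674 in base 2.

0b10001111110010010110111100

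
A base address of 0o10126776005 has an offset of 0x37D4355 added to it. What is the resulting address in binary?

0o10126776005 = 0b1000001010110111111110000000101 in binary.
0x37D4355 = 0b11011111010100001101010101 in binary.
Add column by column in base 2, right to left:
  1+1 = 0 carry 1
  0+0+1 = 1
  1+1 = 0 carry 1
  0+0+1 = 1
  0+1 = 1
  0+0 = 0
  0+1 = 1
  0+0 = 0
  0+1 = 1
  0+1 = 1
  1+0 = 1
  1+0 = 1
  1+0 = 1
  1+0 = 1
  1+1 = 0 carry 1
  1+0+1 = 0 carry 1
  1+1+1 = 1 carry 1
  1+0+1 = 0 carry 1
  0+1+1 = 0 carry 1
  1+1+1 = 1 carry 1
  1+1+1 = 1 carry 1
  0+1+1 = 0 carry 1
  1+1+1 = 1 carry 1
  0+0+1 = 1
  1+1 = 0 carry 1
  0+1+1 = 0 carry 1
  0+0+1 = 1
  0+0 = 0
  0+0 = 0
  0+0 = 0
  1+0 = 1

0b1000100110110010011111101011010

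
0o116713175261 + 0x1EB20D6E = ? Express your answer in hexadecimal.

0o116713175261 = 0x2772CFAB1 in hexadecimal.
Add column by column in base 16, right to left:
  1+E = F
  B+6 = 1 carry 1
  A+D+1 = 8 carry 1
  F+0+1 = 0 carry 1
  C+2+1 = F
  2+B = D
  7+E = 5 carry 1
  7+1+1 = 9
  2+0 = 2

0x295DF081F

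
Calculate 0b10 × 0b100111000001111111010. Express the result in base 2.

Multiply each base-2 digit by 2, carrying:
  0×2 = 0 → write 0
  1×2 = 2 → write 0 carry 1
  0×2+1 = 1 → write 1
  1×2 = 2 → write 0 carry 1
  1×2+1 = 3 → write 1 carry 1
  1×2+1 = 3 → write 1 carry 1
  1×2+1 = 3 → write 1 carry 1
  1×2+1 = 3 → write 1 carry 1
  1×2+1 = 3 → write 1 carry 1
  1×2+1 = 3 → write 1 carry 1
  0×2+1 = 1 → write 1
  0×2 = 0 → write 0
  0×2 = 0 → write 0
  0×2 = 0 → write 0
  0×2 = 0 → write 0
  1×2 = 2 → write 0 carry 1
  1×2+1 = 3 → write 1 carry 1
  1×2+1 = 3 → write 1 carry 1
  0×2+1 = 1 → write 1
  0×2 = 0 → write 0
  1×2 = 2 → write 0 carry 1
  remaining carry: 1

0b1001110000011111110100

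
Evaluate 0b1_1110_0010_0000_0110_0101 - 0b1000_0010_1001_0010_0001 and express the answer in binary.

0b101011111011101000100

Subtract column by column in base 2:
  1-1 → 0
  0-0 → 0
  1-0 → 1
  0-0 → 0
  0-0 → 0
  1-1 → 0
  1-0 → 1
  0-0 → 0
  0-1 → 1 (borrow)
  0-0-1 → 1 (borrow)
  0-0-1 → 1 (borrow)
  0-1-1 → 0 (borrow)
  0-0-1 → 1 (borrow)
  1-1-1 → 1 (borrow)
  0-0-1 → 1 (borrow)
  0-0-1 → 1 (borrow)
  0-0-1 → 1 (borrow)
  1-0-1 → 0
  1-0 → 1
  1-1 → 0
  1-0 → 1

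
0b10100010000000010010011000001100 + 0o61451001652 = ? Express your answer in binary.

0o61451001652 = 0b110001100101001000000001110101010 in binary.
Add column by column in base 2, right to left:
  0+0 = 0
  0+1 = 1
  1+0 = 1
  1+1 = 0 carry 1
  0+0+1 = 1
  0+1 = 1
  0+0 = 0
  0+1 = 1
  0+1 = 1
  1+1 = 0 carry 1
  1+0+1 = 0 carry 1
  0+0+1 = 1
  0+0 = 0
  1+0 = 1
  0+0 = 0
  0+0 = 0
  1+0 = 1
  0+0 = 0
  0+1 = 1
  0+0 = 0
  0+0 = 0
  0+1 = 1
  0+0 = 0
  0+1 = 1
  0+0 = 0
  1+0 = 1
  0+1 = 1
  0+1 = 1
  0+0 = 0
  1+0 = 1
  0+0 = 0
  1+1 = 0 carry 1
  0+1+1 = 0 carry 1
  final carry 1

0b1000101110101001010010100110110110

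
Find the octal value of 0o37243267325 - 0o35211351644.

0o2031715461

Subtract column by column in base 8:
  5-4 → 1
  2-4 → 6 (borrow)
  3-6-1 → 4 (borrow)
  7-1-1 → 5
  6-5 → 1
  2-3 → 7 (borrow)
  3-1-1 → 1
  4-1 → 3
  2-2 → 0
  7-5 → 2
  3-3 → 0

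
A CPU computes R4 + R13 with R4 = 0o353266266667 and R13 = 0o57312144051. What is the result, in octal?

0o432600432740

Add column by column in base 8, right to left:
  7+1 = 0 carry 1
  6+5+1 = 4 carry 1
  6+0+1 = 7
  6+4 = 2 carry 1
  6+4+1 = 3 carry 1
  2+1+1 = 4
  6+2 = 0 carry 1
  6+1+1 = 0 carry 1
  2+3+1 = 6
  3+7 = 2 carry 1
  5+5+1 = 3 carry 1
  3+0+1 = 4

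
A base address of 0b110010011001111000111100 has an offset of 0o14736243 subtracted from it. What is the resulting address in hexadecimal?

0x95e199

0b110010011001111000111100 = 0xc99e3c in hexadecimal.
0o14736243 = 0x33bca3 in hexadecimal.
Subtract column by column in base 16:
  c-3 → 9
  3-a → 9 (borrow)
  e-c-1 → 1
  9-b → e (borrow)
  9-3-1 → 5
  c-3 → 9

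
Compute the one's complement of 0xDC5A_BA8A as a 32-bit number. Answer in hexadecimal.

Each hex digit d becomes F−d:
  D→2, C→3, 5→A, A→5, B→4, A→5, 8→7, A→5

0x23A54575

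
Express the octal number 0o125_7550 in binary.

Each octal digit is 3 bits: 1=001 2=010 5=101 7=111 5=101 5=101 0=000.

0b1010101111101101000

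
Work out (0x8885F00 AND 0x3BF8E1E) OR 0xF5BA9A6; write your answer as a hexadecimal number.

0xFDBAFA6

0x8885F00 AND 0x3BF8E1E = 0x0880E00.
Then OR with 0xF5BA9A6.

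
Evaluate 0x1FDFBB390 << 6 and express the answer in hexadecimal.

0x7F7EECE400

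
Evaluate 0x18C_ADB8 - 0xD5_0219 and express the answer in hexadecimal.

0xB7AB9F

Subtract column by column in base 16:
  8-9 → F (borrow)
  B-1-1 → 9
  D-2 → B
  A-0 → A
  C-5 → 7
  8-D → B (borrow)
  1-0-1 → 0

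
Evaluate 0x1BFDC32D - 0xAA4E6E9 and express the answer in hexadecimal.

0x1158DC44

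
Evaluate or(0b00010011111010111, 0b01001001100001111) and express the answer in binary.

0b01011011111011111

OR bit by bit (1 where either bit is 1):
  00010011111010111
| 01001001100001111
= 01011011111011111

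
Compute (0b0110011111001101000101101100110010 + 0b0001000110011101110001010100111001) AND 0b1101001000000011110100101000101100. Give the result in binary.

Add column by column in base 2, right to left:
  0+1 = 1
  1+0 = 1
  0+0 = 0
  0+1 = 1
  1+1 = 0 carry 1
  1+1+1 = 1 carry 1
  0+0+1 = 1
  0+0 = 0
  1+1 = 0 carry 1
  1+0+1 = 0 carry 1
  0+1+1 = 0 carry 1
  1+0+1 = 0 carry 1
  1+1+1 = 1 carry 1
  0+0+1 = 1
  1+0 = 1
  0+0 = 0
  0+1 = 1
  0+1 = 1
  1+1 = 0 carry 1
  0+0+1 = 1
  1+1 = 0 carry 1
  1+1+1 = 1 carry 1
  0+1+1 = 0 carry 1
  0+0+1 = 1
  1+0 = 1
  1+1 = 0 carry 1
  1+1+1 = 1 carry 1
  1+0+1 = 0 carry 1
  1+0+1 = 0 carry 1
  0+0+1 = 1
  0+1 = 1
  1+0 = 1
  1+0 = 1
Sum = 0b111100101101010110111000001101011; now AND with 0b1101001000000011110100101000101100:
  0111100101101010110111000001101011
& 1101001000000011110100101000101100
= 0101000000000010110100000000101000

0b101000000000010110100000000101000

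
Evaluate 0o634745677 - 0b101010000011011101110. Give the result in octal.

0b101010000011011101110 = 0o5203356 in octal.
Subtract column by column in base 8:
  7-6 → 1
  7-5 → 2
  6-3 → 3
  5-3 → 2
  4-0 → 4
  7-2 → 5
  4-5 → 7 (borrow)
  3-0-1 → 2
  6-0 → 6

0o627542321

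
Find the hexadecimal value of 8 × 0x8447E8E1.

0x4223F4708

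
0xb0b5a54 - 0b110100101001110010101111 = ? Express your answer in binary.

0xb0b5a54 = 0b1011000010110101101001010100 in binary.
Subtract column by column in base 2:
  0-1 → 1 (borrow)
  0-1-1 → 0 (borrow)
  1-1-1 → 1 (borrow)
  0-1-1 → 0 (borrow)
  1-0-1 → 0
  0-1 → 1 (borrow)
  1-0-1 → 0
  0-1 → 1 (borrow)
  0-0-1 → 1 (borrow)
  1-0-1 → 0
  0-1 → 1 (borrow)
  1-1-1 → 1 (borrow)
  1-1-1 → 1 (borrow)
  0-0-1 → 1 (borrow)
  1-0-1 → 0
  0-1 → 1 (borrow)
  1-0-1 → 0
  1-1 → 0
  0-0 → 0
  1-0 → 1
  0-1 → 1 (borrow)
  0-0-1 → 1 (borrow)
  0-1-1 → 0 (borrow)
  0-1-1 → 0 (borrow)
  1-0-1 → 0
  1-0 → 1
  0-0 → 0
  1-0 → 1

0b1010001110001011110110100101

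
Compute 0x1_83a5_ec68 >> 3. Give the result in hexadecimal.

3 bits is not a whole number of base-16 digits; in binary: 110000011101001011110110001101000 >> 3 = 110000011101001011110110001101.

0x3074bd8d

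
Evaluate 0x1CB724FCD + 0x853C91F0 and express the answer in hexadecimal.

Add column by column in base 16, right to left:
  D+0 = D
  C+F = B carry 1
  F+1+1 = 1 carry 1
  4+9+1 = E
  2+C = E
  7+3 = A
  B+5 = 0 carry 1
  C+8+1 = 5 carry 1
  1+0+1 = 2

0x250AEE1BD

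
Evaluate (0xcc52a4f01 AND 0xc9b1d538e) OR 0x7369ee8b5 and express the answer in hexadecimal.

0xfb79eebb5

0xcc52a4f01 AND 0xc9b1d538e = 0xc81084300.
Then OR with 0x7369ee8b5.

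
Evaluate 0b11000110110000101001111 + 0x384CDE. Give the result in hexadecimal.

0x9BAE2D

0b11000110110000101001111 = 0x63614F in hexadecimal.
Add column by column in base 16, right to left:
  F+E = D carry 1
  4+D+1 = 2 carry 1
  1+C+1 = E
  6+4 = A
  3+8 = B
  6+3 = 9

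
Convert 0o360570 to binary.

0b11110000101111000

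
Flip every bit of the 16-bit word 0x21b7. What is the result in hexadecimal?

0xde48

Each hex digit d becomes f−d:
  2→d, 1→e, b→4, 7→8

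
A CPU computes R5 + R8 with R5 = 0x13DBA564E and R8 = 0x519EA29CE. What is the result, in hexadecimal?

Add column by column in base 16, right to left:
  E+E = C carry 1
  4+C+1 = 1 carry 1
  6+9+1 = 0 carry 1
  5+2+1 = 8
  A+A = 4 carry 1
  B+E+1 = A carry 1
  D+9+1 = 7 carry 1
  3+1+1 = 5
  1+5 = 6

0x657A4801C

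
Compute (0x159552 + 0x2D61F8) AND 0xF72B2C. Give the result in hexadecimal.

0x422308

Add column by column in base 16, right to left:
  2+8 = A
  5+F = 4 carry 1
  5+1+1 = 7
  9+6 = F
  5+D = 2 carry 1
  1+2+1 = 4
Sum = 0x42F74A; now AND with 0xF72B2C:
  4&F=4, 2&7=2, F&2=2, 7&B=3, 4&2=0, A&C=8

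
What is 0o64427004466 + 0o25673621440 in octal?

Add column by column in base 8, right to left:
  6+0 = 6
  6+4 = 2 carry 1
  4+4+1 = 1 carry 1
  4+1+1 = 6
  0+2 = 2
  0+6 = 6
  7+3 = 2 carry 1
  2+7+1 = 2 carry 1
  4+6+1 = 3 carry 1
  4+5+1 = 2 carry 1
  6+2+1 = 1 carry 1
  final carry 1

0o112322626126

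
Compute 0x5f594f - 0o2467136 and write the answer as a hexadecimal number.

0o2467136 = 0xa6e5e in hexadecimal.
Subtract column by column in base 16:
  f-e → 1
  4-5 → f (borrow)
  9-e-1 → a (borrow)
  5-6-1 → e (borrow)
  f-a-1 → 4
  5-0 → 5

0x54eaf1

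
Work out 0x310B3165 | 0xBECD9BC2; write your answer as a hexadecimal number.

0xBFCFBBE7

OR each hex digit independently (no carries):
  3|B=B, 1|E=F, 0|C=C, B|D=F, 3|9=B, 1|B=B, 6|C=E, 5|2=7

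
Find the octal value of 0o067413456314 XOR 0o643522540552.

XOR each oct digit independently (no carries):
  0^6=6, 6^4=2, 7^3=4, 4^5=1, 1^2=3, 3^2=1, 4^5=1, 5^4=1, 6^0=6, 3^5=6, 1^5=4, 4^2=6

0o624131116646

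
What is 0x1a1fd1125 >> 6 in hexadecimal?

0x687f444

6 bits is not a whole number of base-16 digits; in binary: 110100001111111010001000100100101 >> 6 = 110100001111111010001000100.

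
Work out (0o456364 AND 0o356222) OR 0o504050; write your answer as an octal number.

0o556270

0o456364 AND 0o356222 = 0o056220.
Then OR with 0o504050.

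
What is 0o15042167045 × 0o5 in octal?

Multiply each base-8 digit by 5, carrying:
  5×5 = 25 → write 1 carry 3
  4×5+3 = 23 → write 7 carry 2
  0×5+2 = 2 → write 2
  7×5 = 35 → write 3 carry 4
  6×5+4 = 34 → write 2 carry 4
  1×5+4 = 9 → write 1 carry 1
  2×5+1 = 11 → write 3 carry 1
  4×5+1 = 21 → write 5 carry 2
  0×5+2 = 2 → write 2
  5×5 = 25 → write 1 carry 3
  1×5+3 = 8 → write 0 carry 1
  remaining carry: 1

0o101253123271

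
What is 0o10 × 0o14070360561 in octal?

0o140703605610

Multiply each base-8 digit by 8, carrying:
  1×8 = 8 → write 0 carry 1
  6×8+1 = 49 → write 1 carry 6
  5×8+6 = 46 → write 6 carry 5
  0×8+5 = 5 → write 5
  6×8 = 48 → write 0 carry 6
  3×8+6 = 30 → write 6 carry 3
  0×8+3 = 3 → write 3
  7×8 = 56 → write 0 carry 7
  0×8+7 = 7 → write 7
  4×8 = 32 → write 0 carry 4
  1×8+4 = 12 → write 4 carry 1
  remaining carry: 1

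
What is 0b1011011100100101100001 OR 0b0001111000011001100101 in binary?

0b1011111100111101100101

OR bit by bit (1 where either bit is 1):
  1011011100100101100001
| 0001111000011001100101
= 1011111100111101100101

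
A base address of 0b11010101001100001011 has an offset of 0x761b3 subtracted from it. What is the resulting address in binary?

0b1011111000101011000

0x761b3 = 0b1110110000110110011 in binary.
Subtract column by column in base 2:
  1-1 → 0
  1-1 → 0
  0-0 → 0
  1-0 → 1
  0-1 → 1 (borrow)
  0-1-1 → 0 (borrow)
  0-0-1 → 1 (borrow)
  0-1-1 → 0 (borrow)
  1-1-1 → 1 (borrow)
  1-0-1 → 0
  0-0 → 0
  0-0 → 0
  1-0 → 1
  0-1 → 1 (borrow)
  1-1-1 → 1 (borrow)
  0-0-1 → 1 (borrow)
  1-1-1 → 1 (borrow)
  0-1-1 → 0 (borrow)
  1-1-1 → 1 (borrow)
  1-0-1 → 0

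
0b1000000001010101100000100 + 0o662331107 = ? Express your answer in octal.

0o762456513

0b1000000001010101100000100 = 0o100125404 in octal.
Add column by column in base 8, right to left:
  4+7 = 3 carry 1
  0+0+1 = 1
  4+1 = 5
  5+1 = 6
  2+3 = 5
  1+3 = 4
  0+2 = 2
  0+6 = 6
  1+6 = 7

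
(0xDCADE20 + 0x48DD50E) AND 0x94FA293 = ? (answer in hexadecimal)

Add column by column in base 16, right to left:
  0+E = E
  2+0 = 2
  E+5 = 3 carry 1
  D+D+1 = B carry 1
  A+D+1 = 8 carry 1
  C+8+1 = 5 carry 1
  D+4+1 = 2 carry 1
  final carry 1
Sum = 0x1258B32E; now AND with 0x94FA293:
  1&0=0, 2&9=0, 5&4=4, 8&F=8, B&A=A, 3&2=2, 2&9=0, E&3=2

0x48A202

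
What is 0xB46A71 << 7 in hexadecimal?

0x5A353880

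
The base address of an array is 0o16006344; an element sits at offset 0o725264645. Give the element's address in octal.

0o743273211

Add column by column in base 8, right to left:
  4+5 = 1 carry 1
  4+4+1 = 1 carry 1
  3+6+1 = 2 carry 1
  6+4+1 = 3 carry 1
  0+6+1 = 7
  0+2 = 2
  6+5 = 3 carry 1
  1+2+1 = 4
  0+7 = 7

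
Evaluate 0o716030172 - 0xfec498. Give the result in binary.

0b110001110010110101111100010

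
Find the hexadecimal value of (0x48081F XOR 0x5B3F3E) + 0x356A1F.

0x48A140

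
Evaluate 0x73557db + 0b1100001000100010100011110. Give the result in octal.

0o1056316371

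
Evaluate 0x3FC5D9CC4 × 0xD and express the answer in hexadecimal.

0x33D0C0F5F4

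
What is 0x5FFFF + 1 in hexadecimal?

0x60000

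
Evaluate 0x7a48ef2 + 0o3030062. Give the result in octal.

0x7a48ef2 = 0o751107362 in octal.
Add column by column in base 8, right to left:
  2+2 = 4
  6+6 = 4 carry 1
  3+0+1 = 4
  7+0 = 7
  0+3 = 3
  1+0 = 1
  1+3 = 4
  5+0 = 5
  7+0 = 7

0o754137444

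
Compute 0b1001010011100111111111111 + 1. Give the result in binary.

0b1001010011101000000000000

The trailing 12 digits are 1 (max in base 2), so adding 1 cascades: they roll to 0 and the next digit up increments.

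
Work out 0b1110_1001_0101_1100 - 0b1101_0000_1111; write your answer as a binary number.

0b1101110001001101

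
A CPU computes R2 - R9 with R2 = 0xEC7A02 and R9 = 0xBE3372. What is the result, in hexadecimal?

0x2E4690

Subtract column by column in base 16:
  2-2 → 0
  0-7 → 9 (borrow)
  A-3-1 → 6
  7-3 → 4
  C-E → E (borrow)
  E-B-1 → 2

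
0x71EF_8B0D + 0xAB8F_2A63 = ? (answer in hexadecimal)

0x11D7EB570

Add column by column in base 16, right to left:
  D+3 = 0 carry 1
  0+6+1 = 7
  B+A = 5 carry 1
  8+2+1 = B
  F+F = E carry 1
  E+8+1 = 7 carry 1
  1+B+1 = D
  7+A = 1 carry 1
  final carry 1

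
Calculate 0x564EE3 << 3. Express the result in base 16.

0x2B27718

3 bits is not a whole number of base-16 digits; in binary: 10101100100111011100011 << 3 = 10101100100111011100011000.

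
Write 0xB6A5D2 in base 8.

Expand each hex digit to 4 bits: B=1011 6=0110 A=1010 5=0101 D=1101 2=0010.
Group the bits in threes: 101 101 101 010 010 111 010 010 → 55522722.

0o55522722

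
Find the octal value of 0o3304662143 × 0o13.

0o45165250101

Multiply each base-8 digit by 11, carrying:
  3×11 = 33 → write 1 carry 4
  4×11+4 = 48 → write 0 carry 6
  1×11+6 = 17 → write 1 carry 2
  2×11+2 = 24 → write 0 carry 3
  6×11+3 = 69 → write 5 carry 8
  6×11+8 = 74 → write 2 carry 9
  4×11+9 = 53 → write 5 carry 6
  0×11+6 = 6 → write 6
  3×11 = 33 → write 1 carry 4
  3×11+4 = 37 → write 5 carry 4
  remaining carry: 4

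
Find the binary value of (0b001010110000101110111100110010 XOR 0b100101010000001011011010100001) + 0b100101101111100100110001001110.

0b1010101010000001010010111100001

First 0b001010110000101110111100110010 XOR 0b100101010000001011011010100001 = 0b101111100000100101100110010011.
Add column by column in base 2, right to left:
  1+0 = 1
  1+1 = 0 carry 1
  0+1+1 = 0 carry 1
  0+1+1 = 0 carry 1
  1+0+1 = 0 carry 1
  0+0+1 = 1
  0+1 = 1
  1+0 = 1
  1+0 = 1
  0+0 = 0
  0+1 = 1
  1+1 = 0 carry 1
  1+0+1 = 0 carry 1
  0+0+1 = 1
  1+1 = 0 carry 1
  0+0+1 = 1
  0+0 = 0
  1+1 = 0 carry 1
  0+1+1 = 0 carry 1
  0+1+1 = 0 carry 1
  0+1+1 = 0 carry 1
  0+1+1 = 0 carry 1
  0+0+1 = 1
  1+1 = 0 carry 1
  1+1+1 = 1 carry 1
  1+0+1 = 0 carry 1
  1+1+1 = 1 carry 1
  1+0+1 = 0 carry 1
  0+0+1 = 1
  1+1 = 0 carry 1
  final carry 1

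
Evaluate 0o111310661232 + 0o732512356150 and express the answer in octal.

0o1044023237402

Add column by column in base 8, right to left:
  2+0 = 2
  3+5 = 0 carry 1
  2+1+1 = 4
  1+6 = 7
  6+5 = 3 carry 1
  6+3+1 = 2 carry 1
  0+2+1 = 3
  1+1 = 2
  3+5 = 0 carry 1
  1+2+1 = 4
  1+3 = 4
  1+7 = 0 carry 1
  final carry 1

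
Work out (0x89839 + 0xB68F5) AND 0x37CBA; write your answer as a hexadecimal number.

0x2A

Add column by column in base 16, right to left:
  9+5 = E
  3+F = 2 carry 1
  8+8+1 = 1 carry 1
  9+6+1 = 0 carry 1
  8+B+1 = 4 carry 1
  final carry 1
Sum = 0x14012E; now AND with 0x37CBA:
  1&0=0, 4&3=0, 0&7=0, 1&C=0, 2&B=2, E&A=A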